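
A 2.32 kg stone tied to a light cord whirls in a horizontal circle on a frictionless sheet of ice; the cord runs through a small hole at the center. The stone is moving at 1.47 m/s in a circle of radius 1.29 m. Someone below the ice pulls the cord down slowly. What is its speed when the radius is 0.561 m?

v₂ ≈ 3.38 m/s

The only horizontal force on the mass is along the cord (radial), so it exerts no torque about the hole and angular momentum m v r is conserved.
v₂ = v₁ r₁ / r₂ = (1.47)(1.29) / (0.561) = 3.380 m/s.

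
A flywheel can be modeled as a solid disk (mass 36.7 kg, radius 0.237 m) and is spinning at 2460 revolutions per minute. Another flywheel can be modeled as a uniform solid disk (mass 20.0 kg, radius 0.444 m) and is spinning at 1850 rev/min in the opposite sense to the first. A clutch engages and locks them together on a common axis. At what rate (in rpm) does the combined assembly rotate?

The coupling torques are internal; angular momentum about the shared axis is conserved.
Moments of inertia: I_A = ½(36.7)(0.237)² = 1.031 kg·m²; I_B = ½(20.0)(0.444)² = 1.971 kg·m².
Taking A's sense as positive: L = (1.031)(2460) − (1.971)(1850) = -1111 kg·m²·rpm.
Combined I = 1.031 + 1.971 = 3.002 kg·m².
ω_f = L / I = -1111 / 3.002 = -370.2 rpm.

|ω_f| ≈ 370 rpm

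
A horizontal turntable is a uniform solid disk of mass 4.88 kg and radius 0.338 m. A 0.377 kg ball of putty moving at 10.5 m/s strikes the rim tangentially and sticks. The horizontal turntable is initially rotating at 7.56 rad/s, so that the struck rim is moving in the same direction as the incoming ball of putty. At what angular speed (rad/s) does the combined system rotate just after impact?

|ω_f| ≈ 10.7 rad/s

The axle reaction passes through the axle and exerts no torque about it; angular momentum about the axle is conserved through the impact.
I_p = ½(4.88)(0.338)² = 0.2788 kg·m². Taking the sense of the ball of putty's angular momentum as positive, L_{ball} = m v R = (0.377)(10.5)(0.338) = 1.338 kg·m²/s.
L_i = +I_p ω_p + m v R = +(0.2788)(7.56) + 1.338 = 3.445 kg·m²/s.
After sticking, I_f = I_p + m R² = 0.2788 + (0.377)(0.338)² = 0.3218 kg·m².
ω_f = L_i / I_f = 3.445 / 0.3218 = 10.71 rad/s.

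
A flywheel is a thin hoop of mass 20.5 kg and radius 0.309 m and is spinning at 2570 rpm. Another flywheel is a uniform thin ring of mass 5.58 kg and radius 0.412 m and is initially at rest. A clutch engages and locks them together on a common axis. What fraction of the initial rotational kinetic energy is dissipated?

The coupling torques are internal; angular momentum about the shared axis is conserved.
Moments of inertia: I_A = (20.5)(0.309)² = 1.957 kg·m²; I_B = (5.58)(0.412)² = 0.9472 kg·m².
Taking A's sense as positive: L = (1.957)(2570) = 5030 kg·m²·rpm.
Combined I = 1.957 + 0.9472 = 2.905 kg·m².
ω_f = L / I = 5030 / 2.905 = 1732 rpm.
KE_i = ½ΣIω² = 70890 J; KE_f = ½(2.905)(181.4)² = 47770 J.
Fraction dissipated = (KE_i − KE_f)/KE_i = 0.3261.

fraction ≈ 0.326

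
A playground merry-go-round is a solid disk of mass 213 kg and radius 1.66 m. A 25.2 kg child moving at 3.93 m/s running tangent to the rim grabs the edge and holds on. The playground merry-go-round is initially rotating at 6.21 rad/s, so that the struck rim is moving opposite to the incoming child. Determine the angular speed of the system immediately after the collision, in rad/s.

|ω_f| ≈ 4.57 rad/s

The axle reaction passes through the axle and exerts no torque about it; angular momentum about the axle is conserved through the impact.
I_p = ½(213)(1.66)² = 293.5 kg·m². Taking the sense of the child's angular momentum as positive, L_{child} = m v R = (25.2)(3.93)(1.66) = 164.4 kg·m²/s.
L_i = −I_p ω_p + m v R = −(293.5)(6.21) + 164.4 = -1658 kg·m²/s.
After sticking, I_f = I_p + m R² = 293.5 + (25.2)(1.66)² = 362.9 kg·m².
ω_f = L_i / I_f = -1658 / 362.9 = -4.569 rad/s.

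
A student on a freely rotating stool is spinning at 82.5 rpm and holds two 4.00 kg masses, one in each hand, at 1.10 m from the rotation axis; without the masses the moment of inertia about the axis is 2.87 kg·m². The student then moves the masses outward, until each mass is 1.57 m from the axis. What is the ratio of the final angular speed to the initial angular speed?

ω₂/ω₁ ≈ 0.556

Angular momentum about the spin axis is conserved since the torque about it is zero.
I₁ = 2.87 + 2(4.00)(1.10)² = 12.55 kg·m²; I₂ = 2.87 + 2(4.00)(1.57)² = 22.59 kg·m².
ω₂/ω₁ = I₁/I₂ = 12.55 / 22.59 = 0.5556.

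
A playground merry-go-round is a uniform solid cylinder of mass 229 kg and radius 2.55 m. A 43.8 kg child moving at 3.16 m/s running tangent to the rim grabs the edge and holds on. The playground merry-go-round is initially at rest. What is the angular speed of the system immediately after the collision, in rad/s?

|ω_f| ≈ 0.343 rad/s

About the axle the impulsive forces during the collision are internal, so angular momentum about that axis is conserved.
I_p = ½(229)(2.55)² = 744.5 kg·m². Taking the sense of the child's angular momentum as positive, L_{child} = m v R = (43.8)(3.16)(2.55) = 352.9 kg·m²/s.
L_i = 0 + 352.9 = 352.9 kg·m²/s.
After sticking, I_f = I_p + m R² = 744.5 + (43.8)(2.55)² = 1029 kg·m².
ω_f = L_i / I_f = 352.9 / 1029 = 0.3429 rad/s.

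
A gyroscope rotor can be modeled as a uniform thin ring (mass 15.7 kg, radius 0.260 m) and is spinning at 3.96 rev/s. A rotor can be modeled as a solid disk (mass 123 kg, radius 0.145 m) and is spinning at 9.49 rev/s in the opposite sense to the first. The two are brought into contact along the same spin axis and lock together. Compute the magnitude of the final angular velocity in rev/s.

The coupling torques are internal; angular momentum about the shared axis is conserved.
Moments of inertia: I_A = (15.7)(0.260)² = 1.061 kg·m²; I_B = ½(123)(0.145)² = 1.293 kg·m².
Taking A's sense as positive: L = (1.061)(3.96) − (1.293)(9.49) = -8.068 kg·m²·rev/s.
Combined I = 1.061 + 1.293 = 2.354 kg·m².
ω_f = L / I = -8.068 / 2.354 = -3.427 rev/s.

|ω_f| ≈ 3.43 rev/s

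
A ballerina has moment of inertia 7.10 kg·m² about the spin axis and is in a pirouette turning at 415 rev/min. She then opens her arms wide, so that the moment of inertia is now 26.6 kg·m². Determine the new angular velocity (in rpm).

With no external torque about the axis, L is conserved: I₁ω₁ = I₂ω₂.
ω₂ = I₁ω₁ / I₂ = (7.100)(415 rpm) / (26.60) = 110.8 rpm.

ω₂ ≈ 111 rpm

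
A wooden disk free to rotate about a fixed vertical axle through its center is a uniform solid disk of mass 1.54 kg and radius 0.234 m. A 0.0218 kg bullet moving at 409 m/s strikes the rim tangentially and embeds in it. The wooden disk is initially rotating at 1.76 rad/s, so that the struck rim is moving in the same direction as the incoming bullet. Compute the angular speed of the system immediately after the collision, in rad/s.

The axle reaction passes through the axle and exerts no torque about it; angular momentum about the axle is conserved through the impact.
I_p = ½(1.54)(0.234)² = 0.04216 kg·m². Taking the sense of the bullet's angular momentum as positive, L_{bullet} = m v R = (0.0218)(409)(0.234) = 2.086 kg·m²/s.
L_i = +I_p ω_p + m v R = +(0.04216)(1.76) + 2.086 = 2.161 kg·m²/s.
After sticking, I_f = I_p + m R² = 0.04216 + (0.0218)(0.234)² = 0.04336 kg·m².
ω_f = L_i / I_f = 2.161 / 0.04336 = 49.83 rad/s.

|ω_f| ≈ 49.8 rad/s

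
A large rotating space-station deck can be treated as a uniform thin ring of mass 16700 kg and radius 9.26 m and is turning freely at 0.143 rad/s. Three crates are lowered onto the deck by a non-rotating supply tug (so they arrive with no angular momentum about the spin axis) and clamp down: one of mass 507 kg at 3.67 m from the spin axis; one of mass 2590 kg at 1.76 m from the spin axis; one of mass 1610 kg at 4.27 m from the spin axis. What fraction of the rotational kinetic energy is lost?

fraction ≈ 0.0299

No external torque acts about the spin axis; L_before = L_after.
I_p = (16700)(9.26)² = 1.432e+06 kg·m².
Added inertia Σmr² = (507)(3.67)² + (2590)(1.76)² + (1610)(4.27)² = 44210 kg·m²; I_f = 1.432e+06 + 44210 = 1.476e+06 kg·m².
ω_f = I_p ω_i / I_f = (1.432e+06)(0.143) / 1.476e+06 = 0.1387 rad/s.
KE_i = ½(1.432e+06)(0.1430 rad/s)² = 14640 J; KE_f = ½(1.476e+06)(0.1387)² = 14200 J.
Fraction lost = 0.02995.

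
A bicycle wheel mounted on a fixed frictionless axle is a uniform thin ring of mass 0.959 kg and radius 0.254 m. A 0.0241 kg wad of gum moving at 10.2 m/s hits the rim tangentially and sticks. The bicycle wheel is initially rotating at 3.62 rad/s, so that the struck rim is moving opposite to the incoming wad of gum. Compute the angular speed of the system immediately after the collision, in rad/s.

The axle reaction passes through the axle and exerts no torque about it; angular momentum about the axle is conserved through the impact.
I_p = (0.959)(0.254)² = 0.06187 kg·m². Taking the sense of the wad of gum's angular momentum as positive, L_{wad} = m v R = (0.0241)(10.2)(0.254) = 0.06244 kg·m²/s.
L_i = −I_p ω_p + m v R = −(0.06187)(3.62) + 0.06244 = -0.1615 kg·m²/s.
After sticking, I_f = I_p + m R² = 0.06187 + (0.0241)(0.254)² = 0.06343 kg·m².
ω_f = L_i / I_f = -0.1615 / 0.06343 = -2.547 rad/s.

|ω_f| ≈ 2.55 rad/s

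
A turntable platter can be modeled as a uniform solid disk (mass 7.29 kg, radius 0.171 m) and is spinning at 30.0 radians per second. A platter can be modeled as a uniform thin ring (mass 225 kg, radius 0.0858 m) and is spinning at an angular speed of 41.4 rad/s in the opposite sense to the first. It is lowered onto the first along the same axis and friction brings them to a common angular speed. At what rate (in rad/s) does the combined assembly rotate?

|ω_f| ≈ 37.1 rad/s

No external torque acts about the common axis, so total angular momentum is conserved.
Moments of inertia: I_A = ½(7.29)(0.171)² = 0.1066 kg·m²; I_B = (225)(0.0858)² = 1.656 kg·m².
Taking A's sense as positive: L = (0.1066)(30.0) − (1.656)(41.4) = -65.38 kg·m²·rad/s.
Combined I = 0.1066 + 1.656 = 1.763 kg·m².
ω_f = L / I = -65.38 / 1.763 = -37.08 rad/s.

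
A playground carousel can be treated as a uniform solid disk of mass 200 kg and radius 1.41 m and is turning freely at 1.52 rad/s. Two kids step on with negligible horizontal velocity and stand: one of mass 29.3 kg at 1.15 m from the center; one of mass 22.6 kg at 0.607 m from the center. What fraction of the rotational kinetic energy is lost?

fraction ≈ 0.191

No external torque acts about the center; L_before = L_after.
I_p = ½(200)(1.41)² = 198.8 kg·m².
Added inertia Σmr² = (29.3)(1.15)² + (22.6)(0.607)² = 47.08 kg·m²; I_f = 198.8 + 47.08 = 245.9 kg·m².
ω_f = I_p ω_i / I_f = (198.8)(1.52) / 245.9 = 1.229 rad/s.
KE_i = ½(198.8)(1.520 rad/s)² = 229.7 J; KE_f = ½(245.9)(1.229)² = 185.7 J.
Fraction lost = 0.1915.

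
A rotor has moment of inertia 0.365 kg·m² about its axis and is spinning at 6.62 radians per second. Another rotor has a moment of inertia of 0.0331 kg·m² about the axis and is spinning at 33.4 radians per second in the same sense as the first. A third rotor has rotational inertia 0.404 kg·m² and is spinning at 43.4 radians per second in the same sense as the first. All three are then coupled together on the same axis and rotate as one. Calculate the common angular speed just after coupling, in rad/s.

|ω_f| ≈ 26.3 rad/s

The coupling torques are internal; angular momentum about the shared axis is conserved.
Taking A's sense as positive: L = (0.3650)(6.62) + (0.03310)(33.4) + (0.4040)(43.4) = 21.06 kg·m²·rad/s.
Combined I = 0.3650 + 0.03310 + 0.4040 = 0.8021 kg·m².
ω_f = L / I = 21.06 / 0.8021 = 26.25 rad/s.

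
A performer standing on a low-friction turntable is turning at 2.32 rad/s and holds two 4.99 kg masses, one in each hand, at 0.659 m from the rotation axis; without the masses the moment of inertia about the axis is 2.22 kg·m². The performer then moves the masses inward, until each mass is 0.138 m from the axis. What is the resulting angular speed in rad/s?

No external torque acts about the spin axis, so angular momentum is conserved.
I₁ = 2.22 + 2(4.99)(0.659)² = 6.554 kg·m²; I₂ = 2.22 + 2(4.99)(0.138)² = 2.410 kg·m².
ω₂ = I₁ω₁ / I₂ = (6.554)(2.32 rad/s) / (2.410) = 6.309 rad/s.

ω₂ ≈ 6.31 rad/s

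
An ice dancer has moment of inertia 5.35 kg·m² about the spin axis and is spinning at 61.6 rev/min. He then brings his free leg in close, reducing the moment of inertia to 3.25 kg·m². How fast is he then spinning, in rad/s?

ω₂ ≈ 10.6 rad/s

Angular momentum about the spin axis is conserved since the torque about it is zero.
ω₂ = I₁ω₁ / I₂ = (5.350)(61.6 rpm) / (3.250) = 101.4 rpm = 10.62 rad/s.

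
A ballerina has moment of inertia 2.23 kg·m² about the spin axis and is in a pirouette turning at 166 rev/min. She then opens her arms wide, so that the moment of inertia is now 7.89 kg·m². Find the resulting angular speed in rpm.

With no external torque about the axis, L is conserved: I₁ω₁ = I₂ω₂.
ω₂ = I₁ω₁ / I₂ = (2.230)(166 rpm) / (7.890) = 46.92 rpm.

ω₂ ≈ 46.9 rpm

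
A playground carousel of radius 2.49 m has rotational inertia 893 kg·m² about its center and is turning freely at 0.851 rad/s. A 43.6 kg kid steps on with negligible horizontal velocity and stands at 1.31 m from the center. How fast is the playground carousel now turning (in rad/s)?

ω_f ≈ 0.785 rad/s

No external torque acts about the center; L_before = L_after.
Added inertia Σmr² = (43.6)(1.31)² = 74.82 kg·m²; I_f = 893.0 + 74.82 = 967.8 kg·m².
ω_f = I_p ω_i / I_f = (893.0)(0.851) / 967.8 = 0.7852 rad/s.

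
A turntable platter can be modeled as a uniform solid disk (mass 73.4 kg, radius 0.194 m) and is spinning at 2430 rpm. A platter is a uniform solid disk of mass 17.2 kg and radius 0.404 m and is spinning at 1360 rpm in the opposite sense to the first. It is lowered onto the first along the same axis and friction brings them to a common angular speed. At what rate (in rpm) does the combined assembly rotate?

The coupling torques are internal; angular momentum about the shared axis is conserved.
Moments of inertia: I_A = ½(73.4)(0.194)² = 1.381 kg·m²; I_B = ½(17.2)(0.404)² = 1.404 kg·m².
Taking A's sense as positive: L = (1.381)(2430) − (1.404)(1360) = 1447 kg·m²·rpm.
Combined I = 1.381 + 1.404 = 2.785 kg·m².
ω_f = L / I = 1447 / 2.785 = 519.7 rpm.

|ω_f| ≈ 520 rpm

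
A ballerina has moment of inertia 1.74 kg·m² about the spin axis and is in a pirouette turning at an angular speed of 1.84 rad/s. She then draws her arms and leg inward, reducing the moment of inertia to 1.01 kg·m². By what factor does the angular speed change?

Angular momentum about the spin axis is conserved since the torque about it is zero.
ω₂/ω₁ = I₁/I₂ = 1.740 / 1.010 = 1.723.

ω₂/ω₁ ≈ 1.72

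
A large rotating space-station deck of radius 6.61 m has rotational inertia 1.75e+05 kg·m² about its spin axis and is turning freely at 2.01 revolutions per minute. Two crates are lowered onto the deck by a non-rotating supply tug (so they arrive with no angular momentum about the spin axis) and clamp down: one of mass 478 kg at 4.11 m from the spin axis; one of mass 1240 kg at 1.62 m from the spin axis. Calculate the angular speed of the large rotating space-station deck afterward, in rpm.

No external torque acts about the spin axis; L_before = L_after.
Added inertia Σmr² = (478)(4.11)² + (1240)(1.62)² = 11330 kg·m²; I_f = 1.750e+05 + 11330 = 1.863e+05 kg·m².
ω_f = I_p ω_i / I_f = (1.750e+05)(2.01) / 1.863e+05 = 1.888 rpm.

ω_f ≈ 1.89 rpm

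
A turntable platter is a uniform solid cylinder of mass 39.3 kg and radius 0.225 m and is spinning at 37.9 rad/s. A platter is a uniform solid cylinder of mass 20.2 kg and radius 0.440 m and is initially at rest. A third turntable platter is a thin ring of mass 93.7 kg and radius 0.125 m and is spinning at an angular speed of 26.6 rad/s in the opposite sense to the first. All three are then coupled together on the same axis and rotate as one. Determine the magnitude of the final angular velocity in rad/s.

The coupling torques are internal; angular momentum about the shared axis is conserved.
Moments of inertia: I_A = ½(39.3)(0.225)² = 0.9948 kg·m²; I_B = ½(20.2)(0.440)² = 1.955 kg·m²; I_C = (93.7)(0.125)² = 1.464 kg·m².
Taking A's sense as positive: L = (0.9948)(37.9) − (1.464)(26.6) = -1.242 kg·m²·rad/s.
Combined I = 0.9948 + 1.955 + 1.464 = 4.414 kg·m².
ω_f = L / I = -1.242 / 4.414 = -0.2813 rad/s.

|ω_f| ≈ 0.281 rad/s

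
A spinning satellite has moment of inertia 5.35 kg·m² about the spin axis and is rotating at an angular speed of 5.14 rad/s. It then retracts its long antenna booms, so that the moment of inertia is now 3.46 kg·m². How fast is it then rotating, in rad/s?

ω₂ ≈ 7.95 rad/s

With no external torque about the axis, L is conserved: I₁ω₁ = I₂ω₂.
ω₂ = I₁ω₁ / I₂ = (5.350)(5.14 rad/s) / (3.460) = 7.948 rad/s.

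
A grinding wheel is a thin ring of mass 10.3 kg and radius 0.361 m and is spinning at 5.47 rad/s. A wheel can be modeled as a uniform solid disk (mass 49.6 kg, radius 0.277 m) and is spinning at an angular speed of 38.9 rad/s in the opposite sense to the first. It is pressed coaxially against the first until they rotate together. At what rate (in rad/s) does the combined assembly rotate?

|ω_f| ≈ 20.5 rad/s

No external torque acts about the common axis, so total angular momentum is conserved.
Moments of inertia: I_A = (10.3)(0.361)² = 1.342 kg·m²; I_B = ½(49.6)(0.277)² = 1.903 kg·m².
Taking A's sense as positive: L = (1.342)(5.47) − (1.903)(38.9) = -66.68 kg·m²·rad/s.
Combined I = 1.342 + 1.903 = 3.245 kg·m².
ω_f = L / I = -66.68 / 3.245 = -20.55 rad/s.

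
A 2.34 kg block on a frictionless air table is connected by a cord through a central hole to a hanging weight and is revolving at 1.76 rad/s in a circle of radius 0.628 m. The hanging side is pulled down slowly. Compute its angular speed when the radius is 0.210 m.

The constraining force is radial, so m r² ω about the center is conserved.
ω₂ = ω₁ (r₁/r₂)² = (1.76)(0.628/0.210)² = 15.74 rad/s.

ω₂ ≈ 15.7 rad/s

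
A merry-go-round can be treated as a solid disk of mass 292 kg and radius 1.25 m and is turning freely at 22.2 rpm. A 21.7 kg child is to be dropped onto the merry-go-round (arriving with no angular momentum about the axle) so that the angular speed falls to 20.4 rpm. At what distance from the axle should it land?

No external torque acts about the axle; L_before = L_after.
I_p = ½(292)(1.25)² = 228.1 kg·m².
I_p ω_i = (I_p + m r²) ω_f ⇒ m r² = I_p(ω_i/ω_f − 1) = 228.1(22.2/20.4 − 1) = 20.13 kg·m².
r = √(20.13/21.7) = 0.9631 m.

r ≈ 0.963 m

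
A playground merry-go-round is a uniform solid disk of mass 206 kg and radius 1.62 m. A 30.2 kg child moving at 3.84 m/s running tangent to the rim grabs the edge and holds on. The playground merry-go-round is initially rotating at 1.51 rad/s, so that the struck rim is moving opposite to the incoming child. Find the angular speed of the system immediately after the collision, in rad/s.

About the axle the impulsive forces during the collision are internal, so angular momentum about that axis is conserved.
I_p = ½(206)(1.62)² = 270.3 kg·m². Taking the sense of the child's angular momentum as positive, L_{child} = m v R = (30.2)(3.84)(1.62) = 187.9 kg·m²/s.
L_i = −I_p ω_p + m v R = −(270.3)(1.51) + 187.9 = -220.3 kg·m²/s.
After sticking, I_f = I_p + m R² = 270.3 + (30.2)(1.62)² = 349.6 kg·m².
ω_f = L_i / I_f = -220.3 / 349.6 = -0.6302 rad/s.

|ω_f| ≈ 0.630 rad/s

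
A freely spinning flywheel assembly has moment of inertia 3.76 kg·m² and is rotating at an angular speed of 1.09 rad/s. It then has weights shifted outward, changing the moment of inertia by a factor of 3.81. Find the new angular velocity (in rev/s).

ω₂ ≈ 0.0455 rev/s

No external torque acts about the spin axis, so angular momentum is conserved.
I₂ = 3.81 × 3.76 = 14.33 kg·m².
ω₂ = I₁ω₁ / I₂ = (3.760)(1.09 rad/s) / (14.33) = 0.2861 rad/s = 0.04553 rev/s.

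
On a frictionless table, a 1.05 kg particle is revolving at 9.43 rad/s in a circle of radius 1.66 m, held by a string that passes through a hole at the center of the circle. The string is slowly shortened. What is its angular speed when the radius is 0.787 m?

The constraining force is radial, so m r² ω about the center is conserved.
ω₂ = ω₁ (r₁/r₂)² = (9.43)(1.66/0.787)² = 41.95 rad/s.

ω₂ ≈ 42.0 rad/s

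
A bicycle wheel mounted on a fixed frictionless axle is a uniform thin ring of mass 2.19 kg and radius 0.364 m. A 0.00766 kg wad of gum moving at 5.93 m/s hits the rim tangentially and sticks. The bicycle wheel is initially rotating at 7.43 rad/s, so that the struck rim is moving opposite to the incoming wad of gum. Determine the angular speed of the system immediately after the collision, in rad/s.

About the axle the impulsive forces during the collision are internal, so angular momentum about that axis is conserved.
I_p = (2.19)(0.364)² = 0.2902 kg·m². Taking the sense of the wad of gum's angular momentum as positive, L_{wad} = m v R = (0.00766)(5.93)(0.364) = 0.01653 kg·m²/s.
L_i = −I_p ω_p + m v R = −(0.2902)(7.43) + 0.01653 = -2.139 kg·m²/s.
After sticking, I_f = I_p + m R² = 0.2902 + (0.00766)(0.364)² = 0.2912 kg·m².
ω_f = L_i / I_f = -2.139 / 0.2912 = -7.347 rad/s.

|ω_f| ≈ 7.35 rad/s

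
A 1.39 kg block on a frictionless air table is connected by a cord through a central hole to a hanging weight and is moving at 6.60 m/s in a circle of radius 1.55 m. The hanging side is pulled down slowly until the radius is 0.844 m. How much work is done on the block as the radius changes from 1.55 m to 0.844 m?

W ≈ 71.8 J

The only horizontal force on the mass is along the cord (radial), so it exerts no torque about the hole and angular momentum m v r is conserved.
v₂ = v₁ r₁ / r₂ = (6.60)(1.55) / (0.844) = 12.12 m/s.
W = ΔKE = ½m(v₂² − v₁²) = 71.83 J.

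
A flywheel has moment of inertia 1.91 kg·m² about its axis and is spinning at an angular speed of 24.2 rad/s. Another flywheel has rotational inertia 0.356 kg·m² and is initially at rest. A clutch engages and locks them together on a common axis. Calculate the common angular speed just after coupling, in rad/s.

The coupling torques are internal; angular momentum about the shared axis is conserved.
Taking A's sense as positive: L = (1.910)(24.2) = 46.22 kg·m²·rad/s.
Combined I = 1.910 + 0.3560 = 2.266 kg·m².
ω_f = L / I = 46.22 / 2.266 = 20.40 rad/s.

|ω_f| ≈ 20.4 rad/s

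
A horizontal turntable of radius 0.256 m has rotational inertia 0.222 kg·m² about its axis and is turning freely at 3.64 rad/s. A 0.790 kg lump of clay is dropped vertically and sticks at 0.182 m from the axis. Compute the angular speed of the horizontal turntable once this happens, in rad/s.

No external torque acts about the axis; L_before = L_after.
Added inertia Σmr² = (0.790)(0.182)² = 0.02617 kg·m²; I_f = 0.2220 + 0.02617 = 0.2482 kg·m².
ω_f = I_p ω_i / I_f = (0.2220)(3.64) / 0.2482 = 3.256 rad/s.

ω_f ≈ 3.26 rad/s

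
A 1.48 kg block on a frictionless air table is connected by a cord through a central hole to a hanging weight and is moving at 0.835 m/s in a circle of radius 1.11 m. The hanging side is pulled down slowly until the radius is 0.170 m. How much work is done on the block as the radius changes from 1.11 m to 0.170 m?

W ≈ 21.5 J

Central (radial) force ⇒ zero torque about the center ⇒ m v r is constant.
v₂ = v₁ r₁ / r₂ = (0.835)(1.11) / (0.170) = 5.452 m/s.
W = ΔKE = ½m(v₂² − v₁²) = 21.48 J.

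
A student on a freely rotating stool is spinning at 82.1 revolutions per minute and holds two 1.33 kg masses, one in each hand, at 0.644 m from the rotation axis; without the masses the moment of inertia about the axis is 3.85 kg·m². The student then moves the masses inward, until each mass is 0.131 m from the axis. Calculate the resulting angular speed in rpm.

With no external torque about the axis, L is conserved: I₁ω₁ = I₂ω₂.
I₁ = 3.85 + 2(1.33)(0.644)² = 4.953 kg·m²; I₂ = 3.85 + 2(1.33)(0.131)² = 3.896 kg·m².
ω₂ = I₁ω₁ / I₂ = (4.953)(82.1 rpm) / (3.896) = 104.4 rpm.

ω₂ ≈ 104 rpm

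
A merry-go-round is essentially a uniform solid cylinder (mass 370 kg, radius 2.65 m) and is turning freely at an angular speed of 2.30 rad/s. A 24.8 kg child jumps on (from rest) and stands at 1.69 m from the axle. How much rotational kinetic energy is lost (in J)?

No external torque acts about the axle; L_before = L_after.
I_p = ½(370)(2.65)² = 1299 kg·m².
Added inertia Σmr² = (24.8)(1.69)² = 70.83 kg·m²; I_f = 1299 + 70.83 = 1370 kg·m².
ω_f = I_p ω_i / I_f = (1299)(2.30) / 1370 = 2.181 rad/s.
KE_i = ½(1299)(2.300 rad/s)² = 3436 J; KE_f = ½(1370)(2.181)² = 3259 J.

energy lost ≈ 178 J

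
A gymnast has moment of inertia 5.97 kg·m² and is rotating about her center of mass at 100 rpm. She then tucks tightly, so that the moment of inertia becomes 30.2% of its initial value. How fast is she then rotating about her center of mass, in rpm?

ω₂ ≈ 331 rpm

Angular momentum about the spin axis is conserved since the torque about it is zero.
I₂ = 0.302 × 5.97 = 1.803 kg·m².
ω₂ = I₁ω₁ / I₂ = (5.970)(100 rpm) / (1.803) = 331.1 rpm.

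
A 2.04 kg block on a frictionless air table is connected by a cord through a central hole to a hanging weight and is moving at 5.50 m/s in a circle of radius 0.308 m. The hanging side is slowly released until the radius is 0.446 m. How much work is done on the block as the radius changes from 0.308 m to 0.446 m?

W ≈ -16.1 J

Central (radial) force ⇒ zero torque about the center ⇒ m v r is constant.
v₂ = v₁ r₁ / r₂ = (5.50)(0.308) / (0.446) = 3.798 m/s.
W = ΔKE = ½m(v₂² − v₁²) = -16.14 J.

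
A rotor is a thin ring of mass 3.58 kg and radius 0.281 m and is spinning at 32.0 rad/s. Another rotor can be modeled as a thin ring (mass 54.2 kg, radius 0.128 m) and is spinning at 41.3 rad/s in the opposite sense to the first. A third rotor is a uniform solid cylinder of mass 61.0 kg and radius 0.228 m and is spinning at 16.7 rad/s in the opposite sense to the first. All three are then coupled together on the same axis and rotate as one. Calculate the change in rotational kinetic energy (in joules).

No external torque acts about the common axis, so total angular momentum is conserved.
Moments of inertia: I_A = (3.58)(0.281)² = 0.2827 kg·m²; I_B = (54.2)(0.128)² = 0.8880 kg·m²; I_C = ½(61.0)(0.228)² = 1.586 kg·m².
Taking A's sense as positive: L = (0.2827)(32.0) − (0.8880)(41.3) − (1.586)(16.7) = -54.11 kg·m²·rad/s.
Combined I = 0.2827 + 0.8880 + 1.586 = 2.756 kg·m².
ω_f = L / I = -54.11 / 2.756 = -19.63 rad/s.
KE_i = ½ΣIω² = 1123 J; KE_f = ½(2.756)(19.63)² = 531.1 J.

ΔKE ≈ -592 J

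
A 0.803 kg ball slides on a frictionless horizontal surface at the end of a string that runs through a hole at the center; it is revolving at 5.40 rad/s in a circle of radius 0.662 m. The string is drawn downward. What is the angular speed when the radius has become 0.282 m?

ω₂ ≈ 29.8 rad/s

No torque about the axis ⇒ m r₁² ω₁ = m r₂² ω₂.
ω₂ = ω₁ (r₁/r₂)² = (5.40)(0.662/0.282)² = 29.76 rad/s.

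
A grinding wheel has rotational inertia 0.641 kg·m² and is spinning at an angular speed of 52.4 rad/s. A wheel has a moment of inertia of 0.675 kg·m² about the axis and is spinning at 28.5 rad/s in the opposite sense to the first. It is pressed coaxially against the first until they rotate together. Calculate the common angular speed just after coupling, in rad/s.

|ω_f| ≈ 10.9 rad/s

The coupling torques are internal; angular momentum about the shared axis is conserved.
Taking A's sense as positive: L = (0.6410)(52.4) − (0.6750)(28.5) = 14.35 kg·m²·rad/s.
Combined I = 0.6410 + 0.6750 = 1.316 kg·m².
ω_f = L / I = 14.35 / 1.316 = 10.90 rad/s.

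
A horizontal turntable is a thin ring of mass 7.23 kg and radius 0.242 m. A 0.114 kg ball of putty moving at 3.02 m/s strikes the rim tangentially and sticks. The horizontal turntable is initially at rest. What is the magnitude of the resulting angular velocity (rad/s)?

The axle reaction passes through the axle and exerts no torque about it; angular momentum about the axle is conserved through the impact.
I_p = (7.23)(0.242)² = 0.4234 kg·m². Taking the sense of the ball of putty's angular momentum as positive, L_{ball} = m v R = (0.114)(3.02)(0.242) = 0.08332 kg·m²/s.
L_i = 0 + 0.08332 = 0.08332 kg·m²/s.
After sticking, I_f = I_p + m R² = 0.4234 + (0.114)(0.242)² = 0.4301 kg·m².
ω_f = L_i / I_f = 0.08332 / 0.4301 = 0.1937 rad/s.

|ω_f| ≈ 0.194 rad/s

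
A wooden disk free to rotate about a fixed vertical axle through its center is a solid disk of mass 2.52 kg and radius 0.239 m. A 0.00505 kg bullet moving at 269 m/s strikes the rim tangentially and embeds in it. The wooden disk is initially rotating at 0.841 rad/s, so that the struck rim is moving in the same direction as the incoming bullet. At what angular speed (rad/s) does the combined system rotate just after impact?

About the axle the impulsive forces during the collision are internal, so angular momentum about that axis is conserved.
I_p = ½(2.52)(0.239)² = 0.07197 kg·m². Taking the sense of the bullet's angular momentum as positive, L_{bullet} = m v R = (0.00505)(269)(0.239) = 0.3247 kg·m²/s.
L_i = +I_p ω_p + m v R = +(0.07197)(0.841) + 0.3247 = 0.3852 kg·m²/s.
After sticking, I_f = I_p + m R² = 0.07197 + (0.00505)(0.239)² = 0.07226 kg·m².
ω_f = L_i / I_f = 0.3852 / 0.07226 = 5.331 rad/s.

|ω_f| ≈ 5.33 rad/s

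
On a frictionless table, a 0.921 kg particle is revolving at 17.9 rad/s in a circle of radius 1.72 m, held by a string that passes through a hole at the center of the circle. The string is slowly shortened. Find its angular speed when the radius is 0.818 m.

No torque about the axis ⇒ m r₁² ω₁ = m r₂² ω₂.
ω₂ = ω₁ (r₁/r₂)² = (17.9)(1.72/0.818)² = 79.14 rad/s.

ω₂ ≈ 79.1 rad/s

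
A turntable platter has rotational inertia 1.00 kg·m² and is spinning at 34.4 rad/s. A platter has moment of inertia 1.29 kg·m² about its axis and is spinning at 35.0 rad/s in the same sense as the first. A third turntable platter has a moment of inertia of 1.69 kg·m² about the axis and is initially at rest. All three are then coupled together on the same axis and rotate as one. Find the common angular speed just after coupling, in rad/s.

No external torque acts about the common axis, so total angular momentum is conserved.
Taking A's sense as positive: L = (1.000)(34.4) + (1.290)(35.0) = 79.55 kg·m²·rad/s.
Combined I = 1.000 + 1.290 + 1.690 = 3.980 kg·m².
ω_f = L / I = 79.55 / 3.980 = 19.99 rad/s.

|ω_f| ≈ 20.0 rad/s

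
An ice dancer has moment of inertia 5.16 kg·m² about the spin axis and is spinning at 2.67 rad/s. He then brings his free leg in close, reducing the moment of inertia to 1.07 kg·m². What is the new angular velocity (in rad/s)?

With no external torque about the axis, L is conserved: I₁ω₁ = I₂ω₂.
ω₂ = I₁ω₁ / I₂ = (5.160)(2.67 rad/s) / (1.070) = 12.88 rad/s.

ω₂ ≈ 12.9 rad/s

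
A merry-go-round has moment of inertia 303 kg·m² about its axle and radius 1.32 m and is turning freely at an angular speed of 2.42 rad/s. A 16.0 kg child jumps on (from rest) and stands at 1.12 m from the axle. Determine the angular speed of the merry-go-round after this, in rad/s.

ω_f ≈ 2.27 rad/s

No external torque acts about the axle; L_before = L_after.
Added inertia Σmr² = (16.0)(1.12)² = 20.07 kg·m²; I_f = 303.0 + 20.07 = 323.1 kg·m².
ω_f = I_p ω_i / I_f = (303.0)(2.42) / 323.1 = 2.270 rad/s.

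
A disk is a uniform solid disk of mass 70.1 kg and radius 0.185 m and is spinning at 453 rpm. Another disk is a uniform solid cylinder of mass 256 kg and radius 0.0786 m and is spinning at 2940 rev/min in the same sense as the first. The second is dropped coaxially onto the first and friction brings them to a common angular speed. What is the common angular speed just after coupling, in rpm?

|ω_f| ≈ 1440 rpm

No external torque acts about the common axis, so total angular momentum is conserved.
Moments of inertia: I_A = ½(70.1)(0.185)² = 1.200 kg·m²; I_B = ½(256)(0.0786)² = 0.7908 kg·m².
Taking A's sense as positive: L = (1.200)(453) + (0.7908)(2940) = 2868 kg·m²·rpm.
Combined I = 1.200 + 0.7908 = 1.990 kg·m².
ω_f = L / I = 2868 / 1.990 = 1441 rpm.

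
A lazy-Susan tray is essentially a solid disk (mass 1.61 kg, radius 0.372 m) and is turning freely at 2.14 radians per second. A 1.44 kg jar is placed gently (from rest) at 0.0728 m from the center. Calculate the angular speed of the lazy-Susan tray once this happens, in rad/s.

ω_f ≈ 2.00 rad/s

No external torque acts about the center; L_before = L_after.
I_p = ½(1.61)(0.372)² = 0.1114 kg·m².
Added inertia Σmr² = (1.44)(0.0728)² = 0.007632 kg·m²; I_f = 0.1114 + 0.007632 = 0.1190 kg·m².
ω_f = I_p ω_i / I_f = (0.1114)(2.14) / 0.1190 = 2.003 rad/s.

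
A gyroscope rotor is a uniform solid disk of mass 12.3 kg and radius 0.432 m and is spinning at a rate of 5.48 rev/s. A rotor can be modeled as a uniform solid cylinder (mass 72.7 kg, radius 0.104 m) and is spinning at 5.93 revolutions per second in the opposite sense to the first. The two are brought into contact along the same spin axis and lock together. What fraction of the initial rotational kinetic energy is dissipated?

The coupling torques are internal; angular momentum about the shared axis is conserved.
Moments of inertia: I_A = ½(12.3)(0.432)² = 1.148 kg·m²; I_B = ½(72.7)(0.104)² = 0.3932 kg·m².
Taking A's sense as positive: L = (1.148)(5.48) − (0.3932)(5.93) = 3.958 kg·m²·rev/s.
Combined I = 1.148 + 0.3932 = 1.541 kg·m².
ω_f = L / I = 3.958 / 1.541 = 2.569 rev/s.
KE_i = ½ΣIω² = 953.3 J; KE_f = ½(1.541)(16.14)² = 200.7 J.
Fraction dissipated = (KE_i − KE_f)/KE_i = 0.7895.

fraction ≈ 0.789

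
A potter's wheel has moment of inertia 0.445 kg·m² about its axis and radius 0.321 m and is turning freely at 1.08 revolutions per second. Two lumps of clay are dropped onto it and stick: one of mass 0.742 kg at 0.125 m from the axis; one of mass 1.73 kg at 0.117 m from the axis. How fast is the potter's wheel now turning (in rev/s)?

ω_f ≈ 1.00 rev/s

No external torque acts about the axis; L_before = L_after.
Added inertia Σmr² = (0.742)(0.125)² + (1.73)(0.117)² = 0.03528 kg·m²; I_f = 0.4450 + 0.03528 = 0.4803 kg·m².
ω_f = I_p ω_i / I_f = (0.4450)(1.08) / 0.4803 = 1.001 rev/s.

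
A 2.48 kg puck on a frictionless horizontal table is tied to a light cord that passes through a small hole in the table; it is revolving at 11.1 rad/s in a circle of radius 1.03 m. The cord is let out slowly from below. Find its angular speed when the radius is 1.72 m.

ω₂ ≈ 3.98 rad/s

The constraining force is radial, so m r² ω about the center is conserved.
ω₂ = ω₁ (r₁/r₂)² = (11.1)(1.03/1.72)² = 3.981 rad/s.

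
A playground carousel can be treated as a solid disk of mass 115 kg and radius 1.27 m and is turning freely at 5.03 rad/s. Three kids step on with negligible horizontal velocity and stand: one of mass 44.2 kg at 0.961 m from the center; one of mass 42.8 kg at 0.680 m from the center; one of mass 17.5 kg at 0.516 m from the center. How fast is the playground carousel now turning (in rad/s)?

No external torque acts about the center; L_before = L_after.
I_p = ½(115)(1.27)² = 92.74 kg·m².
Added inertia Σmr² = (44.2)(0.961)² + (42.8)(0.680)² + (17.5)(0.516)² = 65.27 kg·m²; I_f = 92.74 + 65.27 = 158.0 kg·m².
ω_f = I_p ω_i / I_f = (92.74)(5.03) / 158.0 = 2.952 rad/s.

ω_f ≈ 2.95 rad/s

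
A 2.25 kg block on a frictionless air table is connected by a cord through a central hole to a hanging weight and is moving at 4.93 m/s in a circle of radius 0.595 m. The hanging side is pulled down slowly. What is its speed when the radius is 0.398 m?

Central (radial) force ⇒ zero torque about the center ⇒ m v r is constant.
v₂ = v₁ r₁ / r₂ = (4.93)(0.595) / (0.398) = 7.370 m/s.

v₂ ≈ 7.37 m/s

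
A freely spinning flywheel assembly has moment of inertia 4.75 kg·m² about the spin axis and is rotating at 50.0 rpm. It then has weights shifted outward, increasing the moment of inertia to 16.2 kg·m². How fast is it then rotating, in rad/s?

No external torque acts about the spin axis, so angular momentum is conserved.
ω₂ = I₁ω₁ / I₂ = (4.750)(50.0 rpm) / (16.20) = 14.66 rpm = 1.535 rad/s.

ω₂ ≈ 1.54 rad/s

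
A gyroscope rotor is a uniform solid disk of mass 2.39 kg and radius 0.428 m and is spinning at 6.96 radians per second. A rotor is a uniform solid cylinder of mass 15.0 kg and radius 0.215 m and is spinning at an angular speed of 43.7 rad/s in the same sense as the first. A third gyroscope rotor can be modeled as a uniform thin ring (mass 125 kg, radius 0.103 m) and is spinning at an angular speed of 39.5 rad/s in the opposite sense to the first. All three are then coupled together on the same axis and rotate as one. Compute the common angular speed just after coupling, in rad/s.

No external torque acts about the common axis, so total angular momentum is conserved.
Moments of inertia: I_A = ½(2.39)(0.428)² = 0.2189 kg·m²; I_B = ½(15.0)(0.215)² = 0.3467 kg·m²; I_C = (125)(0.103)² = 1.326 kg·m².
Taking A's sense as positive: L = (0.2189)(6.96) + (0.3467)(43.7) − (1.326)(39.5) = -35.71 kg·m²·rad/s.
Combined I = 0.2189 + 0.3467 + 1.326 = 1.892 kg·m².
ω_f = L / I = -35.71 / 1.892 = -18.88 rad/s.

|ω_f| ≈ 18.9 rad/s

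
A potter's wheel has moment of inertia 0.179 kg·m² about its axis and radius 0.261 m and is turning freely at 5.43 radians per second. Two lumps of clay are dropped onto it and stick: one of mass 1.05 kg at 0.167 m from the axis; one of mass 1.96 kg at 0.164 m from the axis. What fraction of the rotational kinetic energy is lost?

No external torque acts about the axis; L_before = L_after.
Added inertia Σmr² = (1.05)(0.167)² + (1.96)(0.164)² = 0.08200 kg·m²; I_f = 0.1790 + 0.08200 = 0.2610 kg·m².
ω_f = I_p ω_i / I_f = (0.1790)(5.43) / 0.2610 = 3.724 rad/s.
KE_i = ½(0.1790)(5.430 rad/s)² = 2.639 J; KE_f = ½(0.2610)(3.724)² = 1.810 J.
Fraction lost = 0.3142.

fraction ≈ 0.314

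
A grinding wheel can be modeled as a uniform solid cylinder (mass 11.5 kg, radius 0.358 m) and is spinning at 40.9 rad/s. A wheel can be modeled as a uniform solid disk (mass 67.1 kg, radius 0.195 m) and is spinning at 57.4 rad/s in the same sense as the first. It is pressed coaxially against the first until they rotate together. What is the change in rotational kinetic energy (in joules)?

ΔKE ≈ -63.6 J

The coupling torques are internal; angular momentum about the shared axis is conserved.
Moments of inertia: I_A = ½(11.5)(0.358)² = 0.7369 kg·m²; I_B = ½(67.1)(0.195)² = 1.276 kg·m².
Taking A's sense as positive: L = (0.7369)(40.9) + (1.276)(57.4) = 103.4 kg·m²·rad/s.
Combined I = 0.7369 + 1.276 = 2.013 kg·m².
ω_f = L / I = 103.4 / 2.013 = 51.36 rad/s.
KE_i = ½ΣIω² = 2718 J; KE_f = ½(2.013)(51.36)² = 2654 J.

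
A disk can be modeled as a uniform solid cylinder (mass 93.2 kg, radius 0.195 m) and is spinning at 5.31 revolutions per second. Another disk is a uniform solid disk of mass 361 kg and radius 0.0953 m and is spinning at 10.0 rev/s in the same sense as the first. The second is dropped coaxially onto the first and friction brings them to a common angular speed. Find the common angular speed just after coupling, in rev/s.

|ω_f| ≈ 7.56 rev/s

The coupling torques are internal; angular momentum about the shared axis is conserved.
Moments of inertia: I_A = ½(93.2)(0.195)² = 1.772 kg·m²; I_B = ½(361)(0.0953)² = 1.639 kg·m².
Taking A's sense as positive: L = (1.772)(5.31) + (1.639)(10.0) = 25.80 kg·m²·rev/s.
Combined I = 1.772 + 1.639 = 3.411 kg·m².
ω_f = L / I = 25.80 / 3.411 = 7.564 rev/s.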